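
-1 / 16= -0.06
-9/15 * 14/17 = -42/85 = -0.49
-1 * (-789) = 789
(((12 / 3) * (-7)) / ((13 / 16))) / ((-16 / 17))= 476 / 13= 36.62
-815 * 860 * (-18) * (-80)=-1009296000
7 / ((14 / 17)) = 17 / 2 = 8.50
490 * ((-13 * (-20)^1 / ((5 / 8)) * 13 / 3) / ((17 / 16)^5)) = 2778642513920 / 4259571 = 652329.19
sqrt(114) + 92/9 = 20.90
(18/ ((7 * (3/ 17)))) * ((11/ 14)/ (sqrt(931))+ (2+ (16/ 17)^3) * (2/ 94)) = 561 * sqrt(19)/ 6517+ 83532/ 95081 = 1.25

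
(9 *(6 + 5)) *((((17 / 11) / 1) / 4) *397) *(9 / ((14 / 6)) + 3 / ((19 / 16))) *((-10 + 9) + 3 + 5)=51569109 / 76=678540.91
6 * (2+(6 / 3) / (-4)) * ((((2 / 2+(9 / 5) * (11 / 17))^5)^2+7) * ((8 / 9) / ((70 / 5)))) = 178476759182153747260604 / 137812083038505859375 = 1295.07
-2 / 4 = -1 / 2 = -0.50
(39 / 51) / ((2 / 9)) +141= 4911 / 34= 144.44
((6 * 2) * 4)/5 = 48/5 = 9.60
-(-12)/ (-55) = -12/ 55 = -0.22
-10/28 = -5/14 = -0.36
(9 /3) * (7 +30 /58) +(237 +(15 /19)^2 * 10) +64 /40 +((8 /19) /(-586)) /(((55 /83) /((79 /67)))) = 3022346962389 /11303431645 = 267.38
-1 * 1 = -1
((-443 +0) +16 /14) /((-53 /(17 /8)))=52581 /2968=17.72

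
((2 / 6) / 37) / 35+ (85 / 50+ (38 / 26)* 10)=1648043 / 101010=16.32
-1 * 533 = -533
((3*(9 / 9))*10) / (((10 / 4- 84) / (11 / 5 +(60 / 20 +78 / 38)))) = -8268 / 3097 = -2.67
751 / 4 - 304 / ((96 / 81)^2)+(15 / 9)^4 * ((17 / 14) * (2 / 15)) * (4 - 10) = -1312445 / 36288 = -36.17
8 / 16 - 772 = -771.50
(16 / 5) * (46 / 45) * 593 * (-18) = -872896 / 25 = -34915.84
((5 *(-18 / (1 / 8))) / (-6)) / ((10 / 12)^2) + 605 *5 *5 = 76489 / 5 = 15297.80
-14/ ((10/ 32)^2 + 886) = -3584/ 226841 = -0.02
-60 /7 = -8.57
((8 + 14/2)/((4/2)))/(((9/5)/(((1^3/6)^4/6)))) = 0.00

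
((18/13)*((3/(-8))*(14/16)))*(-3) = 567/416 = 1.36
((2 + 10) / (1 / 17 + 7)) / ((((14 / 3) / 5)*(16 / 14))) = 51 / 32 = 1.59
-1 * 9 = -9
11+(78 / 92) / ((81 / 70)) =7286 / 621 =11.73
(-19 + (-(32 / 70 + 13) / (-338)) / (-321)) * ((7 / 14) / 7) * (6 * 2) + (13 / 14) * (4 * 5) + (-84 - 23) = -104.71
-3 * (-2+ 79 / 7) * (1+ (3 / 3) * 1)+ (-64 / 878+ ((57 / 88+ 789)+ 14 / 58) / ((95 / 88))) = 5722243511 / 8466115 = 675.90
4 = 4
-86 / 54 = -43 / 27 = -1.59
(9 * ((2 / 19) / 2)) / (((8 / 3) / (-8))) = -27 / 19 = -1.42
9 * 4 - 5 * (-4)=56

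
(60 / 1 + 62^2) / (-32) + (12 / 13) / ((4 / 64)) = -1394 / 13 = -107.23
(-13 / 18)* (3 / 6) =-13 / 36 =-0.36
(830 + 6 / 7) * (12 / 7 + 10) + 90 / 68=16217213 / 1666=9734.22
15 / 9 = 5 / 3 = 1.67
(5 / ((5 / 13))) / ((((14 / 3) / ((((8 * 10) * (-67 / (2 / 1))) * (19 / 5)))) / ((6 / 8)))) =-148941 / 7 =-21277.29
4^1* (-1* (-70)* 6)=1680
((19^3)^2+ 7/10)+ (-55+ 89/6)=705687623/15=47045841.53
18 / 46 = 9 / 23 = 0.39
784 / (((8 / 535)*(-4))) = -26215 / 2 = -13107.50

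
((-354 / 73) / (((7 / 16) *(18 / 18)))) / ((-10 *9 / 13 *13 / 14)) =1888 / 1095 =1.72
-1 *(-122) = 122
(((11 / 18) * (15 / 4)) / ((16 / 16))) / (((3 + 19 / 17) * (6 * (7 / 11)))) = 0.15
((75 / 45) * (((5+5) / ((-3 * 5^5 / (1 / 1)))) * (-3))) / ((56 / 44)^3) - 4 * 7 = -14404669 / 514500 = -28.00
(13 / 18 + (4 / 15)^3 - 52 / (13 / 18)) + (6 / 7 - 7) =-3657229 / 47250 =-77.40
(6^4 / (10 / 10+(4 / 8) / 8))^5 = 3833759992447475122176 / 1419857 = 2700102892366960.28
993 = 993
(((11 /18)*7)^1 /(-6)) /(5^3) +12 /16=2512 /3375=0.74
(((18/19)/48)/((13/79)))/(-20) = -237/39520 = -0.01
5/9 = 0.56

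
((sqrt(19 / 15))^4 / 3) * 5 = 361 / 135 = 2.67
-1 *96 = -96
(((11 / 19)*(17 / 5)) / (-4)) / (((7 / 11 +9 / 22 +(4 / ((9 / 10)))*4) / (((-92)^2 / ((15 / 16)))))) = -417850752 / 1770325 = -236.03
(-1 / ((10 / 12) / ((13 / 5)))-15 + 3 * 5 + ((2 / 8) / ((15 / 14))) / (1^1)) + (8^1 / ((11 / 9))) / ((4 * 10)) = -4493 / 1650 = -2.72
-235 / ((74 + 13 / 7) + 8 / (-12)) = -4935 / 1579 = -3.13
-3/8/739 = -3/5912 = -0.00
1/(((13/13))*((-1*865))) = -1/865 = -0.00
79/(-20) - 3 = -139/20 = -6.95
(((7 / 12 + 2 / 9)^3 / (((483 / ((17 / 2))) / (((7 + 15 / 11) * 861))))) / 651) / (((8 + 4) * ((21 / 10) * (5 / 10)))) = 84995665 / 10524263904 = 0.01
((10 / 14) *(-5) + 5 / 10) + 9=83 / 14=5.93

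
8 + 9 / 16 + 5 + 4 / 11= 2451 / 176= 13.93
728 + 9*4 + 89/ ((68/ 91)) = 60051/ 68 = 883.10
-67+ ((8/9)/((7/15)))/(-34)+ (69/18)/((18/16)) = -204503/3213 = -63.65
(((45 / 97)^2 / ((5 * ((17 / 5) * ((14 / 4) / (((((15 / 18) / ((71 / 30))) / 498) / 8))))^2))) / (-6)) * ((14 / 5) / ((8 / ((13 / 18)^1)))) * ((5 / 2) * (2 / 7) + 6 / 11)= -0.00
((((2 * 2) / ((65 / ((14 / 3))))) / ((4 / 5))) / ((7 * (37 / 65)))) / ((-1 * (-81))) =10 / 8991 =0.00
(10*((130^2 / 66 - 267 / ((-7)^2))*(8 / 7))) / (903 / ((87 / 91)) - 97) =470077240 / 139099191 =3.38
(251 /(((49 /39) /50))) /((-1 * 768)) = -81575 /6272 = -13.01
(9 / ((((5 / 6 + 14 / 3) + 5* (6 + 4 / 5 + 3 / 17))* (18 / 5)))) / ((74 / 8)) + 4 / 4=51141 / 50801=1.01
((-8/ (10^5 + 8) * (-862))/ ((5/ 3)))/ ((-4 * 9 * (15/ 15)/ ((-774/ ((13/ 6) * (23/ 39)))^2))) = -516403512/ 1224635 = -421.68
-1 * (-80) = 80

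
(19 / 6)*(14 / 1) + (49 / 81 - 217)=-13937 / 81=-172.06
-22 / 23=-0.96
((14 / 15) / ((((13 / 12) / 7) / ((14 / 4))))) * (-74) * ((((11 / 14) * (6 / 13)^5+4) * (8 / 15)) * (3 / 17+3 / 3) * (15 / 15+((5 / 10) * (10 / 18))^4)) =-31977429510045376 / 8075516931495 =-3959.80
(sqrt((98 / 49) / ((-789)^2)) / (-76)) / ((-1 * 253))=sqrt(2) / 15170892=0.00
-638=-638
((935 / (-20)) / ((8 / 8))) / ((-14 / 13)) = 2431 / 56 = 43.41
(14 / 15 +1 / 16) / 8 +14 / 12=2479 / 1920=1.29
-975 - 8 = -983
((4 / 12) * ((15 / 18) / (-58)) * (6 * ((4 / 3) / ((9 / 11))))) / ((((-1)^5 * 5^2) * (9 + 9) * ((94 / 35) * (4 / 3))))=77 / 2649672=0.00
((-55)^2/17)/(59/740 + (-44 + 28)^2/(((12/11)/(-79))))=-6715500/699646271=-0.01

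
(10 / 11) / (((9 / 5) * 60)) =5 / 594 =0.01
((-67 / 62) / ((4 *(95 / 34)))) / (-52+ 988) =-1139 / 11026080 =-0.00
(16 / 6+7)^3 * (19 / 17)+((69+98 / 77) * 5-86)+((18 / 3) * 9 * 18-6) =11314456 / 5049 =2240.93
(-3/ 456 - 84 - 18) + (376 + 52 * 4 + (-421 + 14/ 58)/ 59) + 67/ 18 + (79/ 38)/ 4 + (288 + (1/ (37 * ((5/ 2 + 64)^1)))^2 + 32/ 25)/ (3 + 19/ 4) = 596997734596971683/ 1156008274992900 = 516.43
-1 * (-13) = 13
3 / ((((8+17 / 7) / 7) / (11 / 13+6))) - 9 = 4542 / 949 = 4.79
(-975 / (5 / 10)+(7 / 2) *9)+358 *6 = 459 / 2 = 229.50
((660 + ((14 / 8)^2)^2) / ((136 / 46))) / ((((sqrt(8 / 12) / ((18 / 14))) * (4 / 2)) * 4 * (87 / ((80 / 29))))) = 2038605 * sqrt(6) / 3533824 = 1.41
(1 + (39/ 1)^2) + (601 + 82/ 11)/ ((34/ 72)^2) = 13512566/ 3179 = 4250.57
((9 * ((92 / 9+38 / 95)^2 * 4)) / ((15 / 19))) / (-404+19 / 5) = -17364784 / 1350675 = -12.86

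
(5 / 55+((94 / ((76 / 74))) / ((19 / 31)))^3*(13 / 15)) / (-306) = -11201853355786781 / 1187673265845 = -9431.76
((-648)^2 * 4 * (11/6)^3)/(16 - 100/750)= 77623920/119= 652301.85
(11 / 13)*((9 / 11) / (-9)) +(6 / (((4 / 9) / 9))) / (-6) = -1057 / 52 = -20.33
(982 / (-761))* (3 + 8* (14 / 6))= -63830 / 2283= -27.96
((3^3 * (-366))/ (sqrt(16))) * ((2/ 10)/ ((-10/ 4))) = 4941/ 25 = 197.64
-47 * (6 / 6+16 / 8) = -141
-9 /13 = -0.69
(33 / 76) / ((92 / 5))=165 / 6992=0.02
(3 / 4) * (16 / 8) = 1.50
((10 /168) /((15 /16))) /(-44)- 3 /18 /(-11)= 19 /1386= 0.01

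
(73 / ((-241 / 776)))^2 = 3208995904 / 58081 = 55250.36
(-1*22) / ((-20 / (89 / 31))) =979 / 310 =3.16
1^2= 1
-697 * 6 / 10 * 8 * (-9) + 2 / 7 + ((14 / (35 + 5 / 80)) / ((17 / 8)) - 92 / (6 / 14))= 3326401466 / 111265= 29896.21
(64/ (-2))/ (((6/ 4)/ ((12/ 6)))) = -128/ 3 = -42.67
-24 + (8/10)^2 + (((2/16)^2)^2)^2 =-9797894119/419430400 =-23.36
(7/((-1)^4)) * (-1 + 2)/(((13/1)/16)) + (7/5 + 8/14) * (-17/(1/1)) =-11329/455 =-24.90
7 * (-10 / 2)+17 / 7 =-228 / 7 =-32.57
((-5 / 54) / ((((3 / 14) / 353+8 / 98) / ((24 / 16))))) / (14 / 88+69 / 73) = -27778982 / 18164187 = -1.53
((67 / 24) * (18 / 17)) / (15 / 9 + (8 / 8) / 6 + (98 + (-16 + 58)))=603 / 28934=0.02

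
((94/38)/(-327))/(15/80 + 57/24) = -752/254733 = -0.00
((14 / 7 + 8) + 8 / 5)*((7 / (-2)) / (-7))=29 / 5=5.80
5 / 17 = 0.29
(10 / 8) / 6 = 5 / 24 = 0.21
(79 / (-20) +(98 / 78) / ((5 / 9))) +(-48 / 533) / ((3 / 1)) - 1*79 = -860459 / 10660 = -80.72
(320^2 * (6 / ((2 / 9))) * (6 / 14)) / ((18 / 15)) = 6912000 / 7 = 987428.57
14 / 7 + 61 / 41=143 / 41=3.49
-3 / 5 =-0.60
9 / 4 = 2.25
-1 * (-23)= 23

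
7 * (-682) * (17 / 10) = -40579 / 5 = -8115.80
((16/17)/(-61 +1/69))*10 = -690/4471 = -0.15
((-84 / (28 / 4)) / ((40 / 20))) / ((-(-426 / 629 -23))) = -3774 / 14893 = -0.25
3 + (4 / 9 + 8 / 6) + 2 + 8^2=637 / 9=70.78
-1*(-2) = 2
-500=-500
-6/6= -1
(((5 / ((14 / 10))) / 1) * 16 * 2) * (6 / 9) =1600 / 21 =76.19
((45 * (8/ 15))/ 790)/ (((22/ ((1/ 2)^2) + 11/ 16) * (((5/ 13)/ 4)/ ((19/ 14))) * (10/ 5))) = 15808/ 6539225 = 0.00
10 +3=13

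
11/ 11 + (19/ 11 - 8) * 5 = -30.36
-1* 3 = -3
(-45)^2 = 2025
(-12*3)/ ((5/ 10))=-72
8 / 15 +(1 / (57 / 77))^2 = 38309 / 16245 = 2.36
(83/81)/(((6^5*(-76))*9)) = -83/430821504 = -0.00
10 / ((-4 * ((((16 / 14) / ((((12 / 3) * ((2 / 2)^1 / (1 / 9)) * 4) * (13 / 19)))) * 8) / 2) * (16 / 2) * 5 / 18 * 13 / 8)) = -567 / 38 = -14.92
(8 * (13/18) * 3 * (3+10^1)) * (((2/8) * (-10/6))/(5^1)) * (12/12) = -18.78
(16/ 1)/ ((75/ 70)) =224/ 15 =14.93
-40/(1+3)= -10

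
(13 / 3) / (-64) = -13 / 192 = -0.07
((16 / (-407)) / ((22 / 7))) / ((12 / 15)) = -70 / 4477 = -0.02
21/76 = 0.28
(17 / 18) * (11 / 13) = 187 / 234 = 0.80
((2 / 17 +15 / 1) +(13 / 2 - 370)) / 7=-49.77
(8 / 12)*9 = 6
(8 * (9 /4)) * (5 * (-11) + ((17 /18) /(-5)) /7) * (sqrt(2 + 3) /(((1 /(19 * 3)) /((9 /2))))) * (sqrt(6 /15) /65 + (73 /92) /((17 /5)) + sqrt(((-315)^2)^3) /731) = -10227876618397869 * sqrt(5) /941528 - 17784171 * sqrt(2) /4550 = -24290549605.13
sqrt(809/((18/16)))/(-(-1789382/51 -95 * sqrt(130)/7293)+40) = -35530 * sqrt(52585)/2524030123063941+47904415702 * sqrt(1618)/2524030123063941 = 0.00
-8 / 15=-0.53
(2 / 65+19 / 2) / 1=1239 / 130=9.53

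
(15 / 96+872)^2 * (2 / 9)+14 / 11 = 952011067 / 5632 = 169036.06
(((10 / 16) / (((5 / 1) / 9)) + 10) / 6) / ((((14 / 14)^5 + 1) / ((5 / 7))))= 445 / 672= 0.66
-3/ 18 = -1/ 6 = -0.17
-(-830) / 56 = 415 / 28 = 14.82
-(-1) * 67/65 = 67/65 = 1.03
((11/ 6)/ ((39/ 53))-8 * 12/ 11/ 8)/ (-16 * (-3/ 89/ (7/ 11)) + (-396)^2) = 2245915/ 251471810304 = 0.00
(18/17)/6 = 3/17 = 0.18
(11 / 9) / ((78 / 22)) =121 / 351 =0.34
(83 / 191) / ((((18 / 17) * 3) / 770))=543235 / 5157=105.34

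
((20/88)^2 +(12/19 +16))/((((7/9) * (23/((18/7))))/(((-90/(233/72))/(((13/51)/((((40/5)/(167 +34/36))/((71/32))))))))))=-193105988997120/34376572748089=-5.62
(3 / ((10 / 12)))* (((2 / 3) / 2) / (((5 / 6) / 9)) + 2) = 504 / 25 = 20.16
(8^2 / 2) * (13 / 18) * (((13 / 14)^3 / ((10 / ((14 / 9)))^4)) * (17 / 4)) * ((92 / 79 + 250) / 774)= 11239696013 / 752210448750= 0.01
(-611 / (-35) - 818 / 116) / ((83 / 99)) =2091177 / 168490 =12.41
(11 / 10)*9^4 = 72171 / 10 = 7217.10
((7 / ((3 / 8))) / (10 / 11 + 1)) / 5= 88 / 45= 1.96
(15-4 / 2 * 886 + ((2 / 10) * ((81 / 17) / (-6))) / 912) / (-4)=90801769 / 206720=439.25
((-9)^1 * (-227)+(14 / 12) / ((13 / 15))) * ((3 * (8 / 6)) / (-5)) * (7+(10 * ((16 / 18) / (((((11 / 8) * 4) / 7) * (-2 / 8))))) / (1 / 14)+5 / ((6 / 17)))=6444748097 / 6435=1001514.86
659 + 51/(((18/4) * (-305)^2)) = 183910459/279075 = 659.00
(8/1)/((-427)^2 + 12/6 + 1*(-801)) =4/90765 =0.00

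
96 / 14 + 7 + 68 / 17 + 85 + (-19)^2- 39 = 2974 / 7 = 424.86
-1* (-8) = 8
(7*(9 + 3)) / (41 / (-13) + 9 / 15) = -2730 / 83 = -32.89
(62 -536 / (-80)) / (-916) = -3 / 40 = -0.08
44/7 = 6.29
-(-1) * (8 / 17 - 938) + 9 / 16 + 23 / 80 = -936.68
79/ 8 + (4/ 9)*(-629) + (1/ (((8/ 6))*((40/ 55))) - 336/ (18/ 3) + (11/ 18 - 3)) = -94187/ 288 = -327.04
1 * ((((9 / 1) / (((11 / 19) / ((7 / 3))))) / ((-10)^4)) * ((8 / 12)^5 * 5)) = 266 / 111375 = 0.00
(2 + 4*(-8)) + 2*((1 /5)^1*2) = -146 /5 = -29.20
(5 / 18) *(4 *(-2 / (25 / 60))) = -16 / 3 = -5.33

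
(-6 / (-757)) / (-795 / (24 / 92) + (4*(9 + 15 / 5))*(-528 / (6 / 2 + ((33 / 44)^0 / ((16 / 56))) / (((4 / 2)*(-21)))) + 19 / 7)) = -420 / 615032977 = -0.00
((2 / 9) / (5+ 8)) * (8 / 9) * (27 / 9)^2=16 / 117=0.14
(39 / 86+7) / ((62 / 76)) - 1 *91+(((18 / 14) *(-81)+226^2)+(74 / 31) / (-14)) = 50889.82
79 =79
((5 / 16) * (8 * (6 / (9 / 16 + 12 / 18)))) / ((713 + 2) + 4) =720 / 42421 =0.02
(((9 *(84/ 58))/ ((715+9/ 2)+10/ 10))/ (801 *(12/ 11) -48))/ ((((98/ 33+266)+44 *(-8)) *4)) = -2079/ 31519239280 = -0.00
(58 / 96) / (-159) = -29 / 7632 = -0.00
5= 5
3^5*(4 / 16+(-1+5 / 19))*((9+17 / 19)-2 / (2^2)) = -3209787 / 2888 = -1111.42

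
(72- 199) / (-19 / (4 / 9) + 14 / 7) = 3.12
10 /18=5 /9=0.56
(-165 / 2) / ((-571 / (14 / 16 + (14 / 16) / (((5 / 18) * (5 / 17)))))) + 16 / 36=870869 / 411120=2.12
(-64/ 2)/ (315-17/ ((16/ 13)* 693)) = -354816/ 3492499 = -0.10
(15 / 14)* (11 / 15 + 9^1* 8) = 1091 / 14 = 77.93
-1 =-1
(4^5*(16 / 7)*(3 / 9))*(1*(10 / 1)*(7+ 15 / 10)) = 1392640 / 21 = 66316.19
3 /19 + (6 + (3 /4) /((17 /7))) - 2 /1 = 5771 /1292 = 4.47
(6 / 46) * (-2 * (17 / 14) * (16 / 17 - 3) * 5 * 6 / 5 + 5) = 105 / 23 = 4.57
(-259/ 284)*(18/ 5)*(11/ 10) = -25641/ 7100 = -3.61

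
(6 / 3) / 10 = 1 / 5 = 0.20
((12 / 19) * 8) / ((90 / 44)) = 2.47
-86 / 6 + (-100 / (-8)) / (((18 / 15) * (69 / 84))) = -1.65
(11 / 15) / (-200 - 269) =-11 / 7035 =-0.00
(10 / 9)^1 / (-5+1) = -5 / 18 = -0.28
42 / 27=14 / 9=1.56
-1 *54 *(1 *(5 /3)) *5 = -450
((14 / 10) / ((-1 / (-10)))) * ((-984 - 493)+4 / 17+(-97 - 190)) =-24692.71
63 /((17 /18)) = 1134 /17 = 66.71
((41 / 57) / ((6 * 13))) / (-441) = -41 / 1960686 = -0.00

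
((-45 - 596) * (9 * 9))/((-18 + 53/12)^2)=-7476624/26569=-281.40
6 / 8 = 3 / 4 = 0.75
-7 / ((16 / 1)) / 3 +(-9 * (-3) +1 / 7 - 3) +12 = 12095 / 336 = 36.00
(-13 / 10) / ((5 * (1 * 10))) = -13 / 500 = -0.03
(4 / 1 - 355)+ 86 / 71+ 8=-24267 / 71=-341.79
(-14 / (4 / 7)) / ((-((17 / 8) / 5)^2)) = 39200 / 289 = 135.64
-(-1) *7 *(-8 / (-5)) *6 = 67.20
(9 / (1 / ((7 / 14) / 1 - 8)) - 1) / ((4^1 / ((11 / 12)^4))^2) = -29367166697 / 13759414272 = -2.13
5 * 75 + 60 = 435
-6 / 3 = -2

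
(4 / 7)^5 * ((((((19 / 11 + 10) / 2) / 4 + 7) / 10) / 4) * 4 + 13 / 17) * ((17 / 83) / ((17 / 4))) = 1234176 / 260861447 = 0.00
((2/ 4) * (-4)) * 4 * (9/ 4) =-18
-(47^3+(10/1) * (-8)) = -103743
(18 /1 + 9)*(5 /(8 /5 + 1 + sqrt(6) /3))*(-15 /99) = -43875 /5027 + 5625*sqrt(6) /5027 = -5.99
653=653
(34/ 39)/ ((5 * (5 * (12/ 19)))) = 323/ 5850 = 0.06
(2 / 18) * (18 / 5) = 2 / 5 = 0.40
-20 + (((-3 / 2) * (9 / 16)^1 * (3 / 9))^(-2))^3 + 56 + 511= 1364440051 / 531441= 2567.43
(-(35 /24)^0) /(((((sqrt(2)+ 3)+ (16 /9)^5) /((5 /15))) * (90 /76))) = -101864935638 /7477116519635+ 4907326194 * sqrt(2) /7477116519635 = -0.01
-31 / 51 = -0.61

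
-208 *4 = -832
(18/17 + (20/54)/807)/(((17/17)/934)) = 366475448/370413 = 989.37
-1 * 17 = -17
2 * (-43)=-86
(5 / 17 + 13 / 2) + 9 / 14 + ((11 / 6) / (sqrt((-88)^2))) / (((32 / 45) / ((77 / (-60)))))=1803317 / 243712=7.40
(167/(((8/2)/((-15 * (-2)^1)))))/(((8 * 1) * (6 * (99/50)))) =20875/1584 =13.18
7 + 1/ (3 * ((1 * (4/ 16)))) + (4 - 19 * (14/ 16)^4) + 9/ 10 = 128771/ 61440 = 2.10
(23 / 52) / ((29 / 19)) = 437 / 1508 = 0.29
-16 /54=-8 /27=-0.30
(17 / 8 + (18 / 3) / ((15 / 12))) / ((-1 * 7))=-277 / 280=-0.99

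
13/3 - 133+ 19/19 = -383/3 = -127.67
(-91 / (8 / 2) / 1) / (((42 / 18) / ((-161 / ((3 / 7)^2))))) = 102557 / 12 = 8546.42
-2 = -2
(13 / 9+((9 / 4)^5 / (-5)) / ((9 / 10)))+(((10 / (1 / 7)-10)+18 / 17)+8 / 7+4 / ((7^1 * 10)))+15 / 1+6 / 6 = 26199011 / 391680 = 66.89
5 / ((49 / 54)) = 270 / 49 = 5.51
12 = 12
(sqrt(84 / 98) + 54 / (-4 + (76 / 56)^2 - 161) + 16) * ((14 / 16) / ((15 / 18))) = 3 * sqrt(42) / 20 + 526134 / 31979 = 17.42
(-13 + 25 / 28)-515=-14759 / 28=-527.11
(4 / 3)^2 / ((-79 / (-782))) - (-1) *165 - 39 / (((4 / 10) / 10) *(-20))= 657953 / 2844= 231.35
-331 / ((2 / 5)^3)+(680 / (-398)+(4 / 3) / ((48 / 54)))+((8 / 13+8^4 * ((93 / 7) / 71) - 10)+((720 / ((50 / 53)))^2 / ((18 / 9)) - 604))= 286218.11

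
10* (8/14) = 40/7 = 5.71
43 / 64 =0.67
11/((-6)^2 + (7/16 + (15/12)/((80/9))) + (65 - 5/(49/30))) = 34496/308949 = 0.11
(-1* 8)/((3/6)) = -16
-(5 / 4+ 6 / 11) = -79 / 44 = -1.80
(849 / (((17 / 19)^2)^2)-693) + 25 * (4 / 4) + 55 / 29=1595258184 / 2422109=658.62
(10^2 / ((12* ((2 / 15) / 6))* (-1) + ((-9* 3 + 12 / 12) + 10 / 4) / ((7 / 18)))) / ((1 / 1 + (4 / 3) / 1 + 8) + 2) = -31500 / 235801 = -0.13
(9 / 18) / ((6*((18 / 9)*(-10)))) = -1 / 240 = -0.00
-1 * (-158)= 158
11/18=0.61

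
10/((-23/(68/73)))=-680/1679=-0.41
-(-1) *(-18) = -18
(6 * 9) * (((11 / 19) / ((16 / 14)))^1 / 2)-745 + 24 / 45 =-1666199 / 2280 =-730.79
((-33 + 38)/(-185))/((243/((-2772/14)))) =22/999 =0.02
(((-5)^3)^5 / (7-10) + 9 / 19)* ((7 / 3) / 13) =4058837890814 / 2223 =1825838007.56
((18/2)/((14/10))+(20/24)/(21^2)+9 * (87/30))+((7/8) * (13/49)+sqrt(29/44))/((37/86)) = 43 * sqrt(319)/407+32376227/979020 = 34.96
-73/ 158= -0.46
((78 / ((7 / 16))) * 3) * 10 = 37440 / 7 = 5348.57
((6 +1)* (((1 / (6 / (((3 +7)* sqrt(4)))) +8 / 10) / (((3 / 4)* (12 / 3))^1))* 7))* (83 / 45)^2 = 20928782 / 91125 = 229.67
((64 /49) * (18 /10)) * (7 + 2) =5184 /245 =21.16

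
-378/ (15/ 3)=-378/ 5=-75.60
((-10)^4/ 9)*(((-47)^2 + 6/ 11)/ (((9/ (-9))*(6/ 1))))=-121525000/ 297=-409175.08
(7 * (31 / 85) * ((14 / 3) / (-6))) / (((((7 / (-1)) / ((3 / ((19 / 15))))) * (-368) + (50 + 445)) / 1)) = -1519 / 1210723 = -0.00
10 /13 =0.77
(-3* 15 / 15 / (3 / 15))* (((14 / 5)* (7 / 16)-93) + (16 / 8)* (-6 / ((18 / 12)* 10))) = 11109 / 8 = 1388.62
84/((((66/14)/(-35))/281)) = -175241.82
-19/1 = -19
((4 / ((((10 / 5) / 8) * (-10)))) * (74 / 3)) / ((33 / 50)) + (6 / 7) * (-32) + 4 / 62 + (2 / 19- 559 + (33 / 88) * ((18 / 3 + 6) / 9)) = -527002853 / 816354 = -645.56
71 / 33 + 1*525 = 17396 / 33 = 527.15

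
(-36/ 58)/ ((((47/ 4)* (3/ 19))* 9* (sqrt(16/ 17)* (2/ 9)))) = -57* sqrt(17)/ 1363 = -0.17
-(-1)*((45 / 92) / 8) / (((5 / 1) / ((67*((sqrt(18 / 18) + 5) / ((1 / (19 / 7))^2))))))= 36.22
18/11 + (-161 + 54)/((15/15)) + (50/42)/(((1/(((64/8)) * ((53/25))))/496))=2289005/231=9909.11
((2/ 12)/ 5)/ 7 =1/ 210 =0.00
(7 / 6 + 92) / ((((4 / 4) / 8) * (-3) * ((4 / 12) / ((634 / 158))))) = -708812 / 237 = -2990.77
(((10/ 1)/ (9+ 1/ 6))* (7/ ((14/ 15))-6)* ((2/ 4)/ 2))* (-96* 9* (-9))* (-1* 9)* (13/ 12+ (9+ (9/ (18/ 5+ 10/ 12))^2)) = -79130095236/ 194579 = -406673.36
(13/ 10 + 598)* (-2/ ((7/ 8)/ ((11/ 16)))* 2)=-65923/ 35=-1883.51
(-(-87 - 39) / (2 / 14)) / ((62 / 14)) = 6174 / 31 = 199.16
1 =1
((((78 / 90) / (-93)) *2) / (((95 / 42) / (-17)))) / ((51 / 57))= 364 / 2325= 0.16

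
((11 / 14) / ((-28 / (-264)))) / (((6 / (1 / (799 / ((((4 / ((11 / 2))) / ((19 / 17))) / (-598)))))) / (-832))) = 0.00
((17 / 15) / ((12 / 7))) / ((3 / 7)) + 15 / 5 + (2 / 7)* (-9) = 7451 / 3780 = 1.97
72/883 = 0.08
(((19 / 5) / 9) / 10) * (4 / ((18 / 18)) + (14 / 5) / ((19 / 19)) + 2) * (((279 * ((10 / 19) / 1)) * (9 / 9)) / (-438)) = -682 / 5475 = -0.12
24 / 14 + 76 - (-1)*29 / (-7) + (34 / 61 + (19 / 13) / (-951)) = 391317926 / 5279001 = 74.13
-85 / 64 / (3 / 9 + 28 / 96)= -17 / 8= -2.12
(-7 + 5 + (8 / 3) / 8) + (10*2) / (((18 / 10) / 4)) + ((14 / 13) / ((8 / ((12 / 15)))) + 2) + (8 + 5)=33863 / 585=57.89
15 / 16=0.94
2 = 2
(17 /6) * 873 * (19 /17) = 2764.50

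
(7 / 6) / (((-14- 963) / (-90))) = 105 / 977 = 0.11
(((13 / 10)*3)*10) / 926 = 39 / 926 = 0.04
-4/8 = -0.50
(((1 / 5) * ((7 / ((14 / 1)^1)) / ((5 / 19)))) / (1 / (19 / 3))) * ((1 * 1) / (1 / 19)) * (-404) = -18473.57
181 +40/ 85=3085/ 17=181.47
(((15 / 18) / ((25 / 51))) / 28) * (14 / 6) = 17 / 120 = 0.14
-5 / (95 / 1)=-1 / 19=-0.05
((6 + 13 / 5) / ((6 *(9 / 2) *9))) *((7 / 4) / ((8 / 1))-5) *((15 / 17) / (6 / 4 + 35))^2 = -215 / 2174232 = -0.00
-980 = -980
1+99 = 100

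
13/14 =0.93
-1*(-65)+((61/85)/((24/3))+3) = 68.09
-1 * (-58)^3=195112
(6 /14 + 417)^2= 174246.61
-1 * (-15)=15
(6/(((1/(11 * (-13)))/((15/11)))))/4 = -585/2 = -292.50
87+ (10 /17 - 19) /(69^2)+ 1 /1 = 7122143 /80937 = 88.00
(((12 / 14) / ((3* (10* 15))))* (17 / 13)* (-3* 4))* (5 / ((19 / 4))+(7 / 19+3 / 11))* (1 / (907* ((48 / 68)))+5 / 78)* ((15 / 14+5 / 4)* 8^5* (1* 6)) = -48214867968 / 31776745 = -1517.30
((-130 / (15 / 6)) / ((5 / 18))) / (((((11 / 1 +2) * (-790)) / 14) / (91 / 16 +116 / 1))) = 122661 / 3950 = 31.05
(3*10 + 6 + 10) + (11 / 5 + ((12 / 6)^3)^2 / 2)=401 / 5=80.20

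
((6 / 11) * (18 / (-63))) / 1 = -12 / 77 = -0.16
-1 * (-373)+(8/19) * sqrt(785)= 8 * sqrt(785)/19+373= 384.80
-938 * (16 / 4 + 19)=-21574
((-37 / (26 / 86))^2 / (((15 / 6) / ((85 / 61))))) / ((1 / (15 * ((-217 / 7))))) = -40019552610 / 10309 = -3882001.42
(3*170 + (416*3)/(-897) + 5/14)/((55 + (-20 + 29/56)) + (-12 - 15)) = 218516/3657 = 59.75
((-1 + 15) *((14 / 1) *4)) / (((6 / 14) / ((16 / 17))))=87808 / 51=1721.73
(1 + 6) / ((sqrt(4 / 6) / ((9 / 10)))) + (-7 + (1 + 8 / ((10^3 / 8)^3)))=1.72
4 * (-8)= -32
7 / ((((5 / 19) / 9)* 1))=1197 / 5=239.40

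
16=16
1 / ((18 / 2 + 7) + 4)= 1 / 20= 0.05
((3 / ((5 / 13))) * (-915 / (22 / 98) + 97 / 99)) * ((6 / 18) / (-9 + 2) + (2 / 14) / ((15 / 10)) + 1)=-33297.99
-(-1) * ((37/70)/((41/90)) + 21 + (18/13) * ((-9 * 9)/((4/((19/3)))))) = -1159719/7462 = -155.42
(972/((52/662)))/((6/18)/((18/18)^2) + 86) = 482598/3367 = 143.33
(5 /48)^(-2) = 2304 /25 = 92.16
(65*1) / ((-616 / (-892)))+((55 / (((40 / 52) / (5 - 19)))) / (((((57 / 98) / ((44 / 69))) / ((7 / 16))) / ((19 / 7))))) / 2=-35543573 / 63756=-557.49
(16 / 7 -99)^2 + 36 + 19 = 461024 / 49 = 9408.65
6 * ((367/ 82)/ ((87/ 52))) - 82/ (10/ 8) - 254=-1804602/ 5945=-303.55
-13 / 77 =-0.17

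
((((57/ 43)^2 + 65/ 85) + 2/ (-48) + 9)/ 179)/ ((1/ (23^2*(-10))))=-22907220875/ 67518084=-339.28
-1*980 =-980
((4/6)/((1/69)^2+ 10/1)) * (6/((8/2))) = 4761/47611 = 0.10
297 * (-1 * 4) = -1188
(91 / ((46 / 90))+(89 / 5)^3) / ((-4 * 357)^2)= 8363081 / 2931327000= 0.00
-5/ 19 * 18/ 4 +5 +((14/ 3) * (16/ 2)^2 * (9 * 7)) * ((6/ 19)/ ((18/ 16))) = 10571/ 2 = 5285.50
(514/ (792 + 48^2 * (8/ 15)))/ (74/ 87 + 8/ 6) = 7453/ 63992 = 0.12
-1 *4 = -4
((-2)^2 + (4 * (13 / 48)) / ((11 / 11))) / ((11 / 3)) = 61 / 44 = 1.39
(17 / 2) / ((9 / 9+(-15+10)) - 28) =-17 / 64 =-0.27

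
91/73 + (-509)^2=18913004/73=259082.25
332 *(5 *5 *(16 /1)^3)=33996800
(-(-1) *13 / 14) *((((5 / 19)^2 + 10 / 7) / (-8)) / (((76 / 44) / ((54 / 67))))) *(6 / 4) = -43841655 / 360289552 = -0.12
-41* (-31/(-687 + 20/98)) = -62279/33653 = -1.85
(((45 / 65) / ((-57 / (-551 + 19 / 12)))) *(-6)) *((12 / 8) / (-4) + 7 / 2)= -26025 / 208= -125.12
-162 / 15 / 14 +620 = 21673 / 35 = 619.23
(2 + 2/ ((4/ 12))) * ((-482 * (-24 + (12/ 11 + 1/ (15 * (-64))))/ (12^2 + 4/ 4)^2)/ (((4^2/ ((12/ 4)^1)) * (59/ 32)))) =58305371/ 136452250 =0.43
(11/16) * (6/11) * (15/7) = 45/56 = 0.80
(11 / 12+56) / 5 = 683 / 60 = 11.38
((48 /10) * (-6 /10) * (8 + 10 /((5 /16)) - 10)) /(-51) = 144 /85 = 1.69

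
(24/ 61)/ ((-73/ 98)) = -2352/ 4453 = -0.53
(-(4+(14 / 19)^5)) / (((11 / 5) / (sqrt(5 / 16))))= -13052775*sqrt(5) / 27237089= -1.07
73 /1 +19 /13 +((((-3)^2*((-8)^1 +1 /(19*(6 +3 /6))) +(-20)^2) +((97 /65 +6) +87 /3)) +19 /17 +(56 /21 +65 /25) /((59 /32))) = 1646242159 /3716115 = 443.00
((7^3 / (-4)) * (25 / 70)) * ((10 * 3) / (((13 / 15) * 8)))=-55125 / 416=-132.51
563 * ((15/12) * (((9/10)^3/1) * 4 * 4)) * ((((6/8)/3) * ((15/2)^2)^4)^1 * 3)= 126225541265625/2048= 61633565071.11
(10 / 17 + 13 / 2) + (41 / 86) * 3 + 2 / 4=13185 / 1462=9.02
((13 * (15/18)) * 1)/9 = 65/54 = 1.20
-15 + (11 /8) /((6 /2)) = -349 /24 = -14.54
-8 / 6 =-4 / 3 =-1.33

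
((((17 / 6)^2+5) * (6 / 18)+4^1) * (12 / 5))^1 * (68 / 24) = 15317 / 270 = 56.73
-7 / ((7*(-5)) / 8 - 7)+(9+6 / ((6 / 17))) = 346 / 13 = 26.62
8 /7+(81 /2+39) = 1129 /14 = 80.64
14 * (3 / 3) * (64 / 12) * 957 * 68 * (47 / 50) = 114186688 / 25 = 4567467.52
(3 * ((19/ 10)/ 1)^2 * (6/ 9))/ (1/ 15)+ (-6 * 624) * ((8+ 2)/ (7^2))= -655.78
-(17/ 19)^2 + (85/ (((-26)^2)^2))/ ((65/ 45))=-0.80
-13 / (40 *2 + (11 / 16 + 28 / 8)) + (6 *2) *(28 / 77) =62368 / 14817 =4.21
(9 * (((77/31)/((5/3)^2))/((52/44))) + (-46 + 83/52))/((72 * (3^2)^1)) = -1515047/26114400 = -0.06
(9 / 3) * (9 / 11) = 27 / 11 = 2.45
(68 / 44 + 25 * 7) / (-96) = -1.84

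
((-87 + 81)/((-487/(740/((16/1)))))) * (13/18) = 2405/5844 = 0.41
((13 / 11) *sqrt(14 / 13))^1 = sqrt(182) / 11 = 1.23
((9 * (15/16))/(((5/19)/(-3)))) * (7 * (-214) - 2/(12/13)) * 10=23087565/16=1442972.81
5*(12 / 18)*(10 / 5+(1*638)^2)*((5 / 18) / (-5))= -678410 / 9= -75378.89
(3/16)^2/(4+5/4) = 3/448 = 0.01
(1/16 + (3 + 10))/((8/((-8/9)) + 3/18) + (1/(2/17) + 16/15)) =285/16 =17.81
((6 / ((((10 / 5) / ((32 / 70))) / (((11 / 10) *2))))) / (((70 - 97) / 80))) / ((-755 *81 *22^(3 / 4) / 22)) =2816 *22^(1 / 4) / 19263825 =0.00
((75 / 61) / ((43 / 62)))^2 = 21622500 / 6880129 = 3.14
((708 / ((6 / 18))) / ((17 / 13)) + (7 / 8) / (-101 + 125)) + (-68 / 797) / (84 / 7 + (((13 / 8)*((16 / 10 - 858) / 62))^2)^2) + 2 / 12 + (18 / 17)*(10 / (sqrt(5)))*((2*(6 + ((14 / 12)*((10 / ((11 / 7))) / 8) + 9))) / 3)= 4205*sqrt(5) / 187 + 845378265468931262464639593 / 520412627339257874510656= 1674.72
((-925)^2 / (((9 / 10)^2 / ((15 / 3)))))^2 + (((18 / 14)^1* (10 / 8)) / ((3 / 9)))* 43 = 5124658984413086605 / 183708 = 27895676750131.11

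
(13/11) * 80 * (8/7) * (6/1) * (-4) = -2593.25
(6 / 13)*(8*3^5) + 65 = 12509 / 13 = 962.23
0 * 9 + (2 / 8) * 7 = 7 / 4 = 1.75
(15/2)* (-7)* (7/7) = -105/2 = -52.50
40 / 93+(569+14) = 54259 / 93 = 583.43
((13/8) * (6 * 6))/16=117/32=3.66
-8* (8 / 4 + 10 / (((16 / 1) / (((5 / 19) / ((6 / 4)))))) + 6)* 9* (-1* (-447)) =-261000.95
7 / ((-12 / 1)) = -7 / 12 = -0.58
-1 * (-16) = 16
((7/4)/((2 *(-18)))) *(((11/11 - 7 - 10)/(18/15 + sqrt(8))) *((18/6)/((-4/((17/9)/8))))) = 595/23616 - 2975 *sqrt(2)/70848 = -0.03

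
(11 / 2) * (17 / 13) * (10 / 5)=187 / 13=14.38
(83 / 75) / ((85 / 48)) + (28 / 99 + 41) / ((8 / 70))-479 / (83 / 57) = 2297736079 / 69844500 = 32.90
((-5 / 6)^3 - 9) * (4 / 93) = -2069 / 5022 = -0.41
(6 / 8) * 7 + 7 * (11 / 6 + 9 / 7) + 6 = 397 / 12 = 33.08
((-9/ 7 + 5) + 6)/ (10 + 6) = 17/ 28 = 0.61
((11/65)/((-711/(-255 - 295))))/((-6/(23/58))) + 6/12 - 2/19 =5898865/15278679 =0.39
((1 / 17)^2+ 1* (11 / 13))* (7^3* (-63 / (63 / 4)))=-1165.67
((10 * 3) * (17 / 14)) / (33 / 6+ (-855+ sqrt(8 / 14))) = -288830 / 6735397 - 680 * sqrt(7) / 47147779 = -0.04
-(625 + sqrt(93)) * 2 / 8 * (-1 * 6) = 3 * sqrt(93) / 2 + 1875 / 2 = 951.97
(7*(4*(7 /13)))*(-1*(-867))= 169932 /13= 13071.69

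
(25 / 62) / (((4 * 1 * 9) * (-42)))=-25 / 93744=-0.00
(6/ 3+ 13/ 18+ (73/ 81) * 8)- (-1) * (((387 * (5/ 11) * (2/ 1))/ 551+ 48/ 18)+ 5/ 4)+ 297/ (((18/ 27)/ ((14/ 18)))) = 708893813/ 1963764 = 360.99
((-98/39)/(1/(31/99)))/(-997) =3038/3849417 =0.00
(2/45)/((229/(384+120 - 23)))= 962/10305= 0.09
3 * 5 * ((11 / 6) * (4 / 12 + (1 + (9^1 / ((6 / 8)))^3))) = 142670 / 3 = 47556.67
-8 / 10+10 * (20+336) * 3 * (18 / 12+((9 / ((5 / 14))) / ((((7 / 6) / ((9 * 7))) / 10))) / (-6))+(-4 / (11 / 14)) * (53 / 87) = -115826781368 / 4785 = -24206223.90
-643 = -643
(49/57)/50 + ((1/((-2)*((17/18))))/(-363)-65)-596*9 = -31827131707/5862450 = -5428.98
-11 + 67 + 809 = 865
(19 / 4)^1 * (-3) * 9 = -513 / 4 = -128.25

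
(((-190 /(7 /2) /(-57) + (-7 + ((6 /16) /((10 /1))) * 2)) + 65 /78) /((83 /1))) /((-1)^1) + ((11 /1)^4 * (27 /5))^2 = 726331917516547 /116200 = 6250704970.02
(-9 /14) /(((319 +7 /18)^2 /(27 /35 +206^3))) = -446094909846 /8097495245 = -55.09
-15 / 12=-5 / 4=-1.25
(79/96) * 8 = 79/12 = 6.58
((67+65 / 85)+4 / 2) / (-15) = -1186 / 255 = -4.65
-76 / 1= -76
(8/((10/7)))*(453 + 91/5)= 65968/25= 2638.72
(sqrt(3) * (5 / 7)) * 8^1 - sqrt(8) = -2 * sqrt(2) + 40 * sqrt(3) / 7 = 7.07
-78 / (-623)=78 / 623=0.13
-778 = -778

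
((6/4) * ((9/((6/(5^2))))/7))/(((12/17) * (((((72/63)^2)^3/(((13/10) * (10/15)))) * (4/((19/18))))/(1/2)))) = 352862965/603979776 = 0.58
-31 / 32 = -0.97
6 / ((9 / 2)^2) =8 / 27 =0.30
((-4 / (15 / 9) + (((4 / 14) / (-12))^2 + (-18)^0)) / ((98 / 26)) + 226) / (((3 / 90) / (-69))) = -2242781083 / 4802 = -467051.45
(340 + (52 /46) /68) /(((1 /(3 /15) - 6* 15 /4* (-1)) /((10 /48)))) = 88631 /34408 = 2.58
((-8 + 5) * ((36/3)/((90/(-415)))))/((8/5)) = 415/4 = 103.75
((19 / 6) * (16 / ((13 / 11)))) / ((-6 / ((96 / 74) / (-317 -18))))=0.03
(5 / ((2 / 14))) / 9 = 35 / 9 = 3.89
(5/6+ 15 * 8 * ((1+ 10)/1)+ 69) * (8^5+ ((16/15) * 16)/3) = 6149245312/135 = 45549965.27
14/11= 1.27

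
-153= -153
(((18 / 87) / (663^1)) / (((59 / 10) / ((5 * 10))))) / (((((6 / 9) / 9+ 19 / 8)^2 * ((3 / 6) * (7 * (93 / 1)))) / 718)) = 22332672000 / 22962192906107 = 0.00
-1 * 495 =-495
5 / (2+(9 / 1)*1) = 5 / 11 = 0.45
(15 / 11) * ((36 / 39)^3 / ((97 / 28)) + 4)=5.76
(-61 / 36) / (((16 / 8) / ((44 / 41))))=-671 / 738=-0.91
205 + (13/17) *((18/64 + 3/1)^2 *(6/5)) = 1870315/8704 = 214.88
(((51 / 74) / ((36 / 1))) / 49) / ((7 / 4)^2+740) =34 / 64664271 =0.00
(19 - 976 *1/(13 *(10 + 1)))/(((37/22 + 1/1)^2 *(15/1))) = 76604/678795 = 0.11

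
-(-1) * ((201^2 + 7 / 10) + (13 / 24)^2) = 116357741 / 2880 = 40401.99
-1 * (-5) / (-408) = -5 / 408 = -0.01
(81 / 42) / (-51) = -9 / 238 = -0.04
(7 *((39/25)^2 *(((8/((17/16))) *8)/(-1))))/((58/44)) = -239855616/308125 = -778.44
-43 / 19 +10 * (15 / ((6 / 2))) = 907 / 19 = 47.74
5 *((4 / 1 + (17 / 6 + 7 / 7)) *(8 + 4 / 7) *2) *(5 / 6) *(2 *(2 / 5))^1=9400 / 21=447.62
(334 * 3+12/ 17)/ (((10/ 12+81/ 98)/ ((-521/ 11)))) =-652751001/ 22814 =-28611.86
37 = 37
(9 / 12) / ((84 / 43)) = 43 / 112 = 0.38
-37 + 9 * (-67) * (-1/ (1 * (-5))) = -788/ 5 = -157.60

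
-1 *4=-4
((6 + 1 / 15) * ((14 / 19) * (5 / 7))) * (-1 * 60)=-3640 / 19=-191.58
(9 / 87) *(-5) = -0.52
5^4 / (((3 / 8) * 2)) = 2500 / 3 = 833.33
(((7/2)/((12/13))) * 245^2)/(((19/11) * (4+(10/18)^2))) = 1622295675/53048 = 30581.66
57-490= -433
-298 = -298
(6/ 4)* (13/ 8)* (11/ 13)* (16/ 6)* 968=5324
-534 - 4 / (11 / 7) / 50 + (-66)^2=1051036 / 275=3821.95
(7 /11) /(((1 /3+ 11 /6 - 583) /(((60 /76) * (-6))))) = 756 /145673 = 0.01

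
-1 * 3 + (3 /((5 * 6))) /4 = -119 /40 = -2.98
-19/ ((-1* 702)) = 19/ 702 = 0.03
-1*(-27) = 27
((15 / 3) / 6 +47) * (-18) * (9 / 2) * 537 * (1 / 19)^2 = -4161213 / 722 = -5763.45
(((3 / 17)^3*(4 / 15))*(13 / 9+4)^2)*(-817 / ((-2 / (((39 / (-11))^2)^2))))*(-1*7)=-7059243635262 / 359656165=-19627.76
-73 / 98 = -0.74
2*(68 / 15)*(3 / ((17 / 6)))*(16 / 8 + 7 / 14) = 24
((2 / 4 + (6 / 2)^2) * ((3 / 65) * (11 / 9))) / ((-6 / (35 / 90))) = -1463 / 42120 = -0.03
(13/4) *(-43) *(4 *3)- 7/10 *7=-16819/10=-1681.90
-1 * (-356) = 356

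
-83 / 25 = -3.32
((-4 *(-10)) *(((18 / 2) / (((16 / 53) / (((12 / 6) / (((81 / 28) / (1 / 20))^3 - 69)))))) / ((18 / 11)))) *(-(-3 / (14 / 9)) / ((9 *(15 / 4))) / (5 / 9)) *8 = 342804 / 55338715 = 0.01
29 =29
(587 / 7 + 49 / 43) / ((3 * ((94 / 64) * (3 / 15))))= 1364480 / 14147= 96.45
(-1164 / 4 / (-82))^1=291 / 82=3.55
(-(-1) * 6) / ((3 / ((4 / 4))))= 2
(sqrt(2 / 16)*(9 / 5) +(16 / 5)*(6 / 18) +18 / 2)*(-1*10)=-302 / 3-9*sqrt(2) / 2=-107.03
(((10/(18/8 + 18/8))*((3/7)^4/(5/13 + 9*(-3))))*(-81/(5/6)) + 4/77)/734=744160/1676860801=0.00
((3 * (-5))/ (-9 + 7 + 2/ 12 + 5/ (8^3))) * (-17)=-391680/ 2801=-139.84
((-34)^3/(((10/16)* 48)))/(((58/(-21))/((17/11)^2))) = 19877998/17545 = 1132.97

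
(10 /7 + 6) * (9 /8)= 117 /14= 8.36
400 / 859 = 0.47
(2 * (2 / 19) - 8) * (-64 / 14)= 4736 / 133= 35.61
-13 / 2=-6.50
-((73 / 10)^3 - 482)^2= -8645838289 / 1000000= -8645.84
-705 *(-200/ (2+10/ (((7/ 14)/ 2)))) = 23500/ 7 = 3357.14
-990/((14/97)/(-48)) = 2304720/7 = 329245.71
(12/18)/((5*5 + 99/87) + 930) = 29/41592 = 0.00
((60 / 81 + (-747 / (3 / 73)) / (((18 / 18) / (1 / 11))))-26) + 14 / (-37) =-1678.09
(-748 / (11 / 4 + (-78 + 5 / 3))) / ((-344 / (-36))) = 40392 / 37969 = 1.06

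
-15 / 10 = -3 / 2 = -1.50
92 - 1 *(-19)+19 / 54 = 6013 / 54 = 111.35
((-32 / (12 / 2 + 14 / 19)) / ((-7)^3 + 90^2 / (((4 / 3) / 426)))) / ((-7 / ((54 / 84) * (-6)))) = -513 / 507170972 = -0.00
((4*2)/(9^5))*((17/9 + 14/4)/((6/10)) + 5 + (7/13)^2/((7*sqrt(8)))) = 14*sqrt(2)/9979281 + 3020/1594323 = 0.00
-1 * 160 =-160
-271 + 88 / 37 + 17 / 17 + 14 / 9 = -88600 / 333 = -266.07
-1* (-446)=446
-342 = -342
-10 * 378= -3780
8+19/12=115/12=9.58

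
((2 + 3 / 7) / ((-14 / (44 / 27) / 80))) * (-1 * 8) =239360 / 1323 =180.92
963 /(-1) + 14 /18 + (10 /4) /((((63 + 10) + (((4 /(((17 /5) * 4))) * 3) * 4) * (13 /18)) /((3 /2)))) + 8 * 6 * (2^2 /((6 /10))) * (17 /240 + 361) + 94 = 15906269725 /138708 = 114674.49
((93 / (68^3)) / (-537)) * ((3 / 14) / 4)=-93 / 3151866368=-0.00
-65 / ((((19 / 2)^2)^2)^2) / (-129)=16640 / 2190879632289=0.00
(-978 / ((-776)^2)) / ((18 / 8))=-163 / 225816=-0.00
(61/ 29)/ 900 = 61/ 26100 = 0.00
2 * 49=98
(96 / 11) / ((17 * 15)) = 32 / 935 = 0.03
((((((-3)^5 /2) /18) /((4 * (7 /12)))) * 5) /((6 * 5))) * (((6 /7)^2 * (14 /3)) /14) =-0.12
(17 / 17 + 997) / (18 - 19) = -998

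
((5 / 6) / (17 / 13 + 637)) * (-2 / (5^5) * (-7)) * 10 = 91 / 1555875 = 0.00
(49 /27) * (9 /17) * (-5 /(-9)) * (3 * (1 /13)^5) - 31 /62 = -56807339 /113615658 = -0.50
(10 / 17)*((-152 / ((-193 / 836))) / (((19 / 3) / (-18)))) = -1100.74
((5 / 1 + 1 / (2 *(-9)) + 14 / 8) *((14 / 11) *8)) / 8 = 1687 / 198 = 8.52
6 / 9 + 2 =8 / 3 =2.67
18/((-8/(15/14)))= -135/56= -2.41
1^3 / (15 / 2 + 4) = 2 / 23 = 0.09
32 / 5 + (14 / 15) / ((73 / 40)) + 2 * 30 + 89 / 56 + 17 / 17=4261783 / 61320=69.50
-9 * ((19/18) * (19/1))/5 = -361/10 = -36.10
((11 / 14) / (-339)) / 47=-11 / 223062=-0.00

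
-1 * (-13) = 13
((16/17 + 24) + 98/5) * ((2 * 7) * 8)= 424032/85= 4988.61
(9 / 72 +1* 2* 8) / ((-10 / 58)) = -3741 / 40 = -93.52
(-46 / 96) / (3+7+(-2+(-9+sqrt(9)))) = -23 / 96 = -0.24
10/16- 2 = -11/8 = -1.38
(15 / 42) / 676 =5 / 9464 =0.00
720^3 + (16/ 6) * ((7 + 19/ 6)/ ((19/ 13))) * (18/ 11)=78008838344/ 209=373248030.35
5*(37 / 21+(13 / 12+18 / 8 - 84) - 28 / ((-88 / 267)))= 13975 / 462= 30.25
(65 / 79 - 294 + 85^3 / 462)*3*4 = 75630986 / 6083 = 12433.17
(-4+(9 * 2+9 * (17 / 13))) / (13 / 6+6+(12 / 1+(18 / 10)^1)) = 1.17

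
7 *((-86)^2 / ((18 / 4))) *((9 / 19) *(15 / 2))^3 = 3538292625 / 6859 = 515861.30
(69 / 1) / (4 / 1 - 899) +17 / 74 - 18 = -1182031 / 66230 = -17.85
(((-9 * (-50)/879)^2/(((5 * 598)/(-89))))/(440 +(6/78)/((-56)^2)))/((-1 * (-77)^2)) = 4272000/1428562676647469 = 0.00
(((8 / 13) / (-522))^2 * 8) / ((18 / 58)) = 128 / 3572829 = 0.00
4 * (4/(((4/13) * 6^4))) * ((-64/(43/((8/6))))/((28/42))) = -416/3483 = -0.12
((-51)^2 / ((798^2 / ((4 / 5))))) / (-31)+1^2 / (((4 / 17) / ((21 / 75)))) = 65248941 / 54835900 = 1.19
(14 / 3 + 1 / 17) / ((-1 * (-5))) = 241 / 255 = 0.95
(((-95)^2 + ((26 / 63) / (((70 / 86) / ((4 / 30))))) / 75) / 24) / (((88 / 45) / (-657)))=-1634297928853 / 12936000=-126337.19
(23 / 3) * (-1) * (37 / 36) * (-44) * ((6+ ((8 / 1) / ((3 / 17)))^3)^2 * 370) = 21918627521958308680 / 19683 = 1113581645173922.10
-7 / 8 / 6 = -7 / 48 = -0.15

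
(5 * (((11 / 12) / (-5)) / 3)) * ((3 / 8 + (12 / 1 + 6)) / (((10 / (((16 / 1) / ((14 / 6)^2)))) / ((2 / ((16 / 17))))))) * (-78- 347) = 47685 / 32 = 1490.16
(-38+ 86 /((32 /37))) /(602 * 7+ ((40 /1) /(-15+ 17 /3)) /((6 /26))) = 6881 /469888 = 0.01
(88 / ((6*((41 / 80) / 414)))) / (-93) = -161920 / 1271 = -127.40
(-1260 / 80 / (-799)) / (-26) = -63 / 83096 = -0.00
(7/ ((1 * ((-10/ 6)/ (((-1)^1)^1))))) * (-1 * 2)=-42/ 5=-8.40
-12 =-12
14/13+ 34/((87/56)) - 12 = 12398/1131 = 10.96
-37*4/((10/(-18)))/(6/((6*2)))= 2664/5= 532.80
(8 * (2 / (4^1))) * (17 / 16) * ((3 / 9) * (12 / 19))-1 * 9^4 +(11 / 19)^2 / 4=-9472671 / 1444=-6560.02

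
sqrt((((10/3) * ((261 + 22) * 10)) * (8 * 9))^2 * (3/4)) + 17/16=17/16 + 339600 * sqrt(3)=588205.52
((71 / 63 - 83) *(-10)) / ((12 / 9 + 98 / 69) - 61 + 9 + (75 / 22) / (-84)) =-104397920 / 6284679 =-16.61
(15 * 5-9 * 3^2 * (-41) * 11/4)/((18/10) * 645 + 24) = 7.77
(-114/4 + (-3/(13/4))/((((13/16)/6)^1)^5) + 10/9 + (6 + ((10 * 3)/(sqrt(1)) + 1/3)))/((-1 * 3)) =1760427910567/260647686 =6754.05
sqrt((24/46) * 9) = 6 * sqrt(69)/23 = 2.17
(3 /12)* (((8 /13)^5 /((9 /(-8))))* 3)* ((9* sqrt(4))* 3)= -1179648 /371293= -3.18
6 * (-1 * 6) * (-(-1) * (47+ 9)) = -2016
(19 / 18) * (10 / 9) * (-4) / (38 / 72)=-80 / 9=-8.89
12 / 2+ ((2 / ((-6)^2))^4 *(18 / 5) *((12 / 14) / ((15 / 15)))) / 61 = 12451321 / 2075220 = 6.00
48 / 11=4.36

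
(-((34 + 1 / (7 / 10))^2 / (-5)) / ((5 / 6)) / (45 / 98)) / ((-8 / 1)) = -30752 / 375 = -82.01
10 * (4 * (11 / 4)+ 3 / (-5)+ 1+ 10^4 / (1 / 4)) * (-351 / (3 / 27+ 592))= -1263960126 / 5329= -237185.24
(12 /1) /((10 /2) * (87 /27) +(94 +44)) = 108 /1387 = 0.08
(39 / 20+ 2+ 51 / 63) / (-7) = -0.68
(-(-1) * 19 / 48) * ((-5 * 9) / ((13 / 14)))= -1995 / 104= -19.18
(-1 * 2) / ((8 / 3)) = -3 / 4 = -0.75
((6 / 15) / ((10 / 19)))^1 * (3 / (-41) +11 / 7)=1634 / 1435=1.14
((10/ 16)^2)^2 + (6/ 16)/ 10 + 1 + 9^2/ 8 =231733/ 20480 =11.32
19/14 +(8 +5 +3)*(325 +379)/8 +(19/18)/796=141353017/100296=1409.36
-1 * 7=-7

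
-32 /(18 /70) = -1120 /9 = -124.44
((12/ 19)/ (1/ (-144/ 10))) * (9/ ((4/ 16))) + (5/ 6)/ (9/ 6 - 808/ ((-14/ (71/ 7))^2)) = -189364874107/ 578367885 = -327.41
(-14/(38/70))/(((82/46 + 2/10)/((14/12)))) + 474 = 5962879/12996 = 458.82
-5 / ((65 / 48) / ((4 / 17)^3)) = -3072 / 63869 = -0.05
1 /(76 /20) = 5 /19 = 0.26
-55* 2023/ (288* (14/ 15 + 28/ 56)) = -556325/ 2064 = -269.54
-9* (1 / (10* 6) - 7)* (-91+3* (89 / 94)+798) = 16774665 / 376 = 44613.47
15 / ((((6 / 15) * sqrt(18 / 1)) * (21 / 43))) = 1075 * sqrt(2) / 84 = 18.10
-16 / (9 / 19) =-304 / 9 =-33.78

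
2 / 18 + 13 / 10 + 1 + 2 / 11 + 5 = 7517 / 990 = 7.59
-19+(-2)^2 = -15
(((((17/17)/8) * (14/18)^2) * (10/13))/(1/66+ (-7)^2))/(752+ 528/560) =18865/11969374482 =0.00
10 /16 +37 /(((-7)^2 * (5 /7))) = 471 /280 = 1.68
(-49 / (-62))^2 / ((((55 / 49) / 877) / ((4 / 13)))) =103178173 / 687115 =150.16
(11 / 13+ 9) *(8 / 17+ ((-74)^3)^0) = 3200 / 221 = 14.48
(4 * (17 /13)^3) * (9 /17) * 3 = 14.21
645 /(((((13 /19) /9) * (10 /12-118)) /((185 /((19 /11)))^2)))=-3898347750 /4693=-830672.86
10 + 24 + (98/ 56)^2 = 593/ 16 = 37.06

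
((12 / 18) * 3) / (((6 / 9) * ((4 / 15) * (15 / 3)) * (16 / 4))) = 9 / 16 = 0.56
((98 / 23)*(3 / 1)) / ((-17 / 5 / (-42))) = 61740 / 391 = 157.90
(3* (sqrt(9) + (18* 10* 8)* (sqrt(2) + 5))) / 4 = 1080* sqrt(2) + 21609 / 4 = 6929.60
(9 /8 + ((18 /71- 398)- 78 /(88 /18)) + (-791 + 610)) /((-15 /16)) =2472442 /3905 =633.15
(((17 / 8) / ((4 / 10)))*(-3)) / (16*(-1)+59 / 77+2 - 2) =385 / 368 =1.05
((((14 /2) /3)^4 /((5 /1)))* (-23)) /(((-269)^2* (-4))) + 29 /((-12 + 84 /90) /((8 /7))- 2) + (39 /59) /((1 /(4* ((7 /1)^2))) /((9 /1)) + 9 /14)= -1600610903979317 /1100564401996260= -1.45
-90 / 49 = -1.84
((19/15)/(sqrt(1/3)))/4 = 0.55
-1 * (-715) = 715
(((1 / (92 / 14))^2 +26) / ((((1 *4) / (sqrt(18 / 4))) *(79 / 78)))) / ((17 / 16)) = 6442605 *sqrt(2) / 710447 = 12.82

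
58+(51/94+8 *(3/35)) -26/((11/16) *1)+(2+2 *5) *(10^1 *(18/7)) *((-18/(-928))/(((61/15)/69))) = 122.96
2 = 2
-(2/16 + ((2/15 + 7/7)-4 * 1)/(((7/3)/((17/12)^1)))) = 1357/840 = 1.62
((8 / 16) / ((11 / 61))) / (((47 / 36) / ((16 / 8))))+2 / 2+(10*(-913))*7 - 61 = -33070294 / 517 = -63965.75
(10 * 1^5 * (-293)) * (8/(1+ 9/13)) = -152360/11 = -13850.91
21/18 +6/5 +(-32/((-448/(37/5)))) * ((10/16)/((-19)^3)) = 27270829/11523120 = 2.37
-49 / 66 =-0.74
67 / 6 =11.17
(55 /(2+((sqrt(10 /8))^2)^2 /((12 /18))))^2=3097600 /19321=160.32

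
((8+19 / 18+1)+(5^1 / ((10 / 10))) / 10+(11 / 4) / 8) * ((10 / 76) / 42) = 0.03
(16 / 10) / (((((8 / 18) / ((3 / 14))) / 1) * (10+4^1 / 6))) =81 / 1120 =0.07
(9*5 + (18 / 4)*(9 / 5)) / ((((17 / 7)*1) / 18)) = 33453 / 85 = 393.56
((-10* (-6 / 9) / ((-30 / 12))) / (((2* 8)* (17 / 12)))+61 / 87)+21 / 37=62990 / 54723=1.15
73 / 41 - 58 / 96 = 2315 / 1968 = 1.18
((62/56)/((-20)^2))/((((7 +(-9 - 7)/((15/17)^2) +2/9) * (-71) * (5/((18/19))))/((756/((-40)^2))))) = 67797/258921664000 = 0.00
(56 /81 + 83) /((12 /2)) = 6779 /486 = 13.95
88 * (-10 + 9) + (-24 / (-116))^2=-73972 / 841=-87.96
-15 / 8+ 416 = 3313 / 8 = 414.12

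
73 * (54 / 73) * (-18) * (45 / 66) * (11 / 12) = -1215 / 2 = -607.50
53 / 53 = 1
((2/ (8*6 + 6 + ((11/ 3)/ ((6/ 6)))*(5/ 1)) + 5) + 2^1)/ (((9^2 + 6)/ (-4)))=-6100/ 18879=-0.32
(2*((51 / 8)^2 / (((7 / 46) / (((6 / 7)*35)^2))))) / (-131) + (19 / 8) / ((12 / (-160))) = -40728985 / 11004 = -3701.29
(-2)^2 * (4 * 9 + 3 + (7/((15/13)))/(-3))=6656/45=147.91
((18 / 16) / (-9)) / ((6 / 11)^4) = -1.41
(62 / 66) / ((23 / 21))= 217 / 253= 0.86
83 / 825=0.10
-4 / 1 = -4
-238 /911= -0.26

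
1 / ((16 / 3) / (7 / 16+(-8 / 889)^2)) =0.08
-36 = -36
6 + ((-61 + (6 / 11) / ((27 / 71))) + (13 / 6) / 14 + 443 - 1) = 1077169 / 2772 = 388.59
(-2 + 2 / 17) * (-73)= 2336 / 17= 137.41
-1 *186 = -186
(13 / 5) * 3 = 39 / 5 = 7.80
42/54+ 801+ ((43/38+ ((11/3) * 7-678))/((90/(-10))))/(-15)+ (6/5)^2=61436423/76950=798.39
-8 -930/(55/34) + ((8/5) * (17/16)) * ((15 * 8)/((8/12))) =-3046/11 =-276.91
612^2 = 374544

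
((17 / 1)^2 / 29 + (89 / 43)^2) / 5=152814 / 53621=2.85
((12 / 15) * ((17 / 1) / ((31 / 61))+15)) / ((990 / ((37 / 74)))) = 1502 / 76725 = 0.02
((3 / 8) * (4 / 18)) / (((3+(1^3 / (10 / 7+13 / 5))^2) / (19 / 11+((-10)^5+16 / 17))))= -123921593127 / 45529264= -2721.80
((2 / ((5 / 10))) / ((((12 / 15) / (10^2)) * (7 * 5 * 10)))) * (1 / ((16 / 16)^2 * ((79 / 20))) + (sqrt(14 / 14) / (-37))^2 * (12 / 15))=0.36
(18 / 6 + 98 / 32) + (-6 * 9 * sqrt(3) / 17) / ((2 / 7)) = 97 / 16 - 189 * sqrt(3) / 17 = -13.19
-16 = -16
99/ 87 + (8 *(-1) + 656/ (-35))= -25989/ 1015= -25.60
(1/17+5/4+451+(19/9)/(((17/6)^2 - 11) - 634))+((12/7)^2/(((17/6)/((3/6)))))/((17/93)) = 591186341391/1298903564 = 455.14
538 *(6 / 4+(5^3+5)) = 70747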